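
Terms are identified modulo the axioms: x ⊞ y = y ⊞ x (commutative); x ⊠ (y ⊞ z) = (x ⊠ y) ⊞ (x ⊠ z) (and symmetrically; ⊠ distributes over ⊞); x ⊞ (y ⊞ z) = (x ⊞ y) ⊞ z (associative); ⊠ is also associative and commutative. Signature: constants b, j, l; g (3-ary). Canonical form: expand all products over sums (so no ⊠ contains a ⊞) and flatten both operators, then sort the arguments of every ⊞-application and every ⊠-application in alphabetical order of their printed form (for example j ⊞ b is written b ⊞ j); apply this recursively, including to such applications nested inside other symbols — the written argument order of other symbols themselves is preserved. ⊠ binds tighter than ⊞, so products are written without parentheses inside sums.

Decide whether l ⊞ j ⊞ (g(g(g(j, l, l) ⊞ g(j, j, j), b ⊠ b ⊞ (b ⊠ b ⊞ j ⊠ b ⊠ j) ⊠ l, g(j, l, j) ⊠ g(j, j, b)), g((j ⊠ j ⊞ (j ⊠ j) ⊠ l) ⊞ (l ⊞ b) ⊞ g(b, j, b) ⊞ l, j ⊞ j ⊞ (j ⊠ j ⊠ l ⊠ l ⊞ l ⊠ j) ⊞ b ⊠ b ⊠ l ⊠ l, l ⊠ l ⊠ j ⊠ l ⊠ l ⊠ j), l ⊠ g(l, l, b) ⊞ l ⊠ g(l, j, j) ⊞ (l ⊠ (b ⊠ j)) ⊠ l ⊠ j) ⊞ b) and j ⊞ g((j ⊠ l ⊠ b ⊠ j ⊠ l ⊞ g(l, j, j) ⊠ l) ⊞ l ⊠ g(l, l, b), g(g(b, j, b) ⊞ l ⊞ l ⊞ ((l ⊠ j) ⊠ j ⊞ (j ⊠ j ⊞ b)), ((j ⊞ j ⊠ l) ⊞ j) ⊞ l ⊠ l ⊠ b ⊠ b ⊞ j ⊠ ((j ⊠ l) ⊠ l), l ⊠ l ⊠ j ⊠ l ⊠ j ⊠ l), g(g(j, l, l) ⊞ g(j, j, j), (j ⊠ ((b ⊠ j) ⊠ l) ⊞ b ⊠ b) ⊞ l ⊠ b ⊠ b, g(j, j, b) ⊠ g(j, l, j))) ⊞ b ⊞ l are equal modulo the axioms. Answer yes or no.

Answer: no — b ⊞ g(g(g(j, j, j) ⊞ g(j, l, l), b ⊠ b ⊞ b ⊠ b ⊠ l ⊞ b ⊠ j ⊠ j ⊠ l, g(j, j, b) ⊠ g(j, l, j)), g(b ⊞ g(b, j, b) ⊞ j ⊠ j ⊞ j ⊠ j ⊠ l ⊞ l ⊞ l, b ⊠ b ⊠ l ⊠ l ⊞ j ⊞ j ⊞ j ⊠ j ⊠ l ⊠ l ⊞ j ⊠ l, j ⊠ j ⊠ l ⊠ l ⊠ l ⊠ l), b ⊠ j ⊠ j ⊠ l ⊠ l ⊞ g(l, j, j) ⊠ l ⊞ g(l, l, b) ⊠ l) ⊞ j ⊞ l vs b ⊞ g(b ⊠ j ⊠ j ⊠ l ⊠ l ⊞ g(l, j, j) ⊠ l ⊞ g(l, l, b) ⊠ l, g(b ⊞ g(b, j, b) ⊞ j ⊠ j ⊞ j ⊠ j ⊠ l ⊞ l ⊞ l, b ⊠ b ⊠ l ⊠ l ⊞ j ⊞ j ⊞ j ⊠ j ⊠ l ⊠ l ⊞ j ⊠ l, j ⊠ j ⊠ l ⊠ l ⊠ l ⊠ l), g(g(j, j, j) ⊞ g(j, l, l), b ⊠ b ⊞ b ⊠ b ⊠ l ⊞ b ⊠ j ⊠ j ⊠ l, g(j, j, b) ⊠ g(j, l, j))) ⊞ j ⊞ l

Derivation:
Left:  l ⊞ j ⊞ (g(g(g(j, l, l) ⊞ g(j, j, j), b ⊠ b ⊞ (b ⊠ b ⊞ j ⊠ b ⊠ j) ⊠ l, g(j, l, j) ⊠ g(j, j, b)), g((j ⊠ j ⊞ (j ⊠ j) ⊠ l) ⊞ (l ⊞ b) ⊞ g(b, j, b) ⊞ l, j ⊞ j ⊞ (j ⊠ j ⊠ l ⊠ l ⊞ l ⊠ j) ⊞ b ⊠ b ⊠ l ⊠ l, l ⊠ l ⊠ j ⊠ l ⊠ l ⊠ j), l ⊠ g(l, l, b) ⊞ l ⊠ g(l, j, j) ⊞ (l ⊠ (b ⊠ j)) ⊠ l ⊠ j) ⊞ b)
  Distribute:  l ⊞ j ⊞ g(g(g(j, j, j) ⊞ g(j, l, l), b ⊠ b ⊞ b ⊠ b ⊠ l ⊞ b ⊠ j ⊠ j ⊠ l, g(j, j, b) ⊠ g(j, l, j)), g(b ⊞ g(b, j, b) ⊞ j ⊠ j ⊞ j ⊠ j ⊠ l ⊞ l ⊞ l, b ⊠ b ⊠ l ⊠ l ⊞ j ⊞ j ⊞ j ⊠ j ⊠ l ⊠ l ⊞ j ⊠ l, j ⊠ j ⊠ l ⊠ l ⊠ l ⊠ l), b ⊠ j ⊠ j ⊠ l ⊠ l ⊞ g(l, j, j) ⊠ l ⊞ g(l, l, b) ⊠ l) ⊞ b
  Sort arguments:  b ⊞ g(g(g(j, j, j) ⊞ g(j, l, l), b ⊠ b ⊞ b ⊠ b ⊠ l ⊞ b ⊠ j ⊠ j ⊠ l, g(j, j, b) ⊠ g(j, l, j)), g(b ⊞ g(b, j, b) ⊞ j ⊠ j ⊞ j ⊠ j ⊠ l ⊞ l ⊞ l, b ⊠ b ⊠ l ⊠ l ⊞ j ⊞ j ⊞ j ⊠ j ⊠ l ⊠ l ⊞ j ⊠ l, j ⊠ j ⊠ l ⊠ l ⊠ l ⊠ l), b ⊠ j ⊠ j ⊠ l ⊠ l ⊞ g(l, j, j) ⊠ l ⊞ g(l, l, b) ⊠ l) ⊞ j ⊞ l
Right:  j ⊞ g((j ⊠ l ⊠ b ⊠ j ⊠ l ⊞ g(l, j, j) ⊠ l) ⊞ l ⊠ g(l, l, b), g(g(b, j, b) ⊞ l ⊞ l ⊞ ((l ⊠ j) ⊠ j ⊞ (j ⊠ j ⊞ b)), ((j ⊞ j ⊠ l) ⊞ j) ⊞ l ⊠ l ⊠ b ⊠ b ⊞ j ⊠ ((j ⊠ l) ⊠ l), l ⊠ l ⊠ j ⊠ l ⊠ j ⊠ l), g(g(j, l, l) ⊞ g(j, j, j), (j ⊠ ((b ⊠ j) ⊠ l) ⊞ b ⊠ b) ⊞ l ⊠ b ⊠ b, g(j, j, b) ⊠ g(j, l, j))) ⊞ b ⊞ l
  Un-nest:  j ⊞ g(b ⊠ j ⊠ j ⊠ l ⊠ l ⊞ g(l, j, j) ⊠ l ⊞ g(l, l, b) ⊠ l, g(b ⊞ g(b, j, b) ⊞ j ⊠ j ⊞ j ⊠ j ⊠ l ⊞ l ⊞ l, b ⊠ b ⊠ l ⊠ l ⊞ j ⊞ j ⊞ j ⊠ j ⊠ l ⊠ l ⊞ j ⊠ l, j ⊠ j ⊠ l ⊠ l ⊠ l ⊠ l), g(g(j, j, j) ⊞ g(j, l, l), b ⊠ b ⊞ b ⊠ b ⊠ l ⊞ b ⊠ j ⊠ j ⊠ l, g(j, j, b) ⊠ g(j, l, j))) ⊞ b ⊞ l
  Sort arguments:  b ⊞ g(b ⊠ j ⊠ j ⊠ l ⊠ l ⊞ g(l, j, j) ⊠ l ⊞ g(l, l, b) ⊠ l, g(b ⊞ g(b, j, b) ⊞ j ⊠ j ⊞ j ⊠ j ⊠ l ⊞ l ⊞ l, b ⊠ b ⊠ l ⊠ l ⊞ j ⊞ j ⊞ j ⊠ j ⊠ l ⊠ l ⊞ j ⊠ l, j ⊠ j ⊠ l ⊠ l ⊠ l ⊠ l), g(g(j, j, j) ⊞ g(j, l, l), b ⊠ b ⊞ b ⊠ b ⊠ l ⊞ b ⊠ j ⊠ j ⊠ l, g(j, j, b) ⊠ g(j, l, j))) ⊞ j ⊞ l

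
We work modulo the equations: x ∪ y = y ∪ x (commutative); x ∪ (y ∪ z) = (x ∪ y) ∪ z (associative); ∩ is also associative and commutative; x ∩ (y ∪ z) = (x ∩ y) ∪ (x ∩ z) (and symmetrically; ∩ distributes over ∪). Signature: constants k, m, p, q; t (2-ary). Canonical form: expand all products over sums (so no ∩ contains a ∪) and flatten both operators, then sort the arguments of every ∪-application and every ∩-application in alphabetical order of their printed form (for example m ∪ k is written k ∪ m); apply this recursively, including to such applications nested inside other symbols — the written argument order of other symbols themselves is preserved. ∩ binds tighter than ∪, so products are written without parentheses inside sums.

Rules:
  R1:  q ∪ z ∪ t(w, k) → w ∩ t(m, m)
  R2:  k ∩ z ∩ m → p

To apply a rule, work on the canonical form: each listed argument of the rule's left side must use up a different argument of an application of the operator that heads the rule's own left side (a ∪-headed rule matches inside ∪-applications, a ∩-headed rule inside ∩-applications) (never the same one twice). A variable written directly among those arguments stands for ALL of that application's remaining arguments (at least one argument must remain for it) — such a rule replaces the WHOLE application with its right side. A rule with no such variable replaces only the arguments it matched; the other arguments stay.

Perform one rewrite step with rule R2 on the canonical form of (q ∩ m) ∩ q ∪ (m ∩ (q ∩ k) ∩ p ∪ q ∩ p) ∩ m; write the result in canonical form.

Canonical form:  k ∩ m ∩ m ∩ p ∩ q ∪ m ∩ p ∩ q ∪ m ∩ q ∩ q
Apply R2:  consuming k, m;  z := m ∩ p ∩ q
The extension variable absorbs all remaining arguments, so the whole application is rewritten.
Giving:  m ∩ p ∩ q ∪ m ∩ q ∩ q ∪ p

Answer: m ∩ p ∩ q ∪ m ∩ q ∩ q ∪ p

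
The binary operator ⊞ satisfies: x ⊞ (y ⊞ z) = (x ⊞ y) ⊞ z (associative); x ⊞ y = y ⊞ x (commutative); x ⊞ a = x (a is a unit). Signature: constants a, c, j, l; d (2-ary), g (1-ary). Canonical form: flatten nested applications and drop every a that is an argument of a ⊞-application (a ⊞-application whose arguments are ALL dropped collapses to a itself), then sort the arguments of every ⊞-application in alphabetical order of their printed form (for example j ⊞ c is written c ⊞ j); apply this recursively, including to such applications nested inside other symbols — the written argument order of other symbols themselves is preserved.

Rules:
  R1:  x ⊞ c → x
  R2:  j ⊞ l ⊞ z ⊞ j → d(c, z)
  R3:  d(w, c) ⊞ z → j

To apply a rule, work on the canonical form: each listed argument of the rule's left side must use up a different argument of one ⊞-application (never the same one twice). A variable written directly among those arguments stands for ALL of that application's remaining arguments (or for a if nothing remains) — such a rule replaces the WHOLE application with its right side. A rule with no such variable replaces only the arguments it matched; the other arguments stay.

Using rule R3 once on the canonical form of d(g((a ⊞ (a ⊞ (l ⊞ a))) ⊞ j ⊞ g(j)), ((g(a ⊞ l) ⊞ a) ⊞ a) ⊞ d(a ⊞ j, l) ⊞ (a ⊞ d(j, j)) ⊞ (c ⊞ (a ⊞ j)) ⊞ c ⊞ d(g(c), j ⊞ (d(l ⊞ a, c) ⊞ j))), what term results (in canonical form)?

Canonical form:  d(g(g(j) ⊞ j ⊞ l), c ⊞ c ⊞ d(g(c), d(l, c) ⊞ j ⊞ j) ⊞ d(j, j) ⊞ d(j, l) ⊞ g(l) ⊞ j)
Apply R3:  consuming d(l, c);  w := l, z := j ⊞ j
Every leftover argument binds to the variable; the entire application is replaced.
Giving:  d(g(g(j) ⊞ j ⊞ l), c ⊞ c ⊞ d(g(c), j) ⊞ d(j, j) ⊞ d(j, l) ⊞ g(l) ⊞ j)

Answer: d(g(g(j) ⊞ j ⊞ l), c ⊞ c ⊞ d(g(c), j) ⊞ d(j, j) ⊞ d(j, l) ⊞ g(l) ⊞ j)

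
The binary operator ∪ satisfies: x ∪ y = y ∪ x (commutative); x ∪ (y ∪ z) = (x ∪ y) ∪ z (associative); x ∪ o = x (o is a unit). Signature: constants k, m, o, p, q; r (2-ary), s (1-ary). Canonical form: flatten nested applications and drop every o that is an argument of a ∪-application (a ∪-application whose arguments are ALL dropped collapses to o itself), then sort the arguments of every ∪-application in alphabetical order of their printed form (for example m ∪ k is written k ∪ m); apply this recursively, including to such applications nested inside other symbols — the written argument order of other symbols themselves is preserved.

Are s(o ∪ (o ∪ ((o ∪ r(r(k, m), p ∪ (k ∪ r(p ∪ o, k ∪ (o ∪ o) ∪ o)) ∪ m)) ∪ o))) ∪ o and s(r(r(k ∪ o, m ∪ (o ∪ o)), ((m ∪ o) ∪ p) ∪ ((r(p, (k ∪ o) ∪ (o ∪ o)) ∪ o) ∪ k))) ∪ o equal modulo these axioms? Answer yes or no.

Answer: yes — both canonical forms are s(r(r(k, m), k ∪ m ∪ p ∪ r(p, k)))

Derivation:
Left:  s(o ∪ (o ∪ ((o ∪ r(r(k, m), p ∪ (k ∪ r(p ∪ o, k ∪ (o ∪ o) ∪ o)) ∪ m)) ∪ o))) ∪ o
  Inside:  s(o ∪ (o ∪ ((o ∪ r(r(k, m), p ∪ (k ∪ r(p ∪ o, k ∪ (o ∪ o) ∪ o)) ∪ m)) ∪ o)))  →  s(r(r(k, m), k ∪ m ∪ p ∪ r(p, k)))
  Unit:  drop o
  Order the arguments:  s(r(r(k, m), k ∪ m ∪ p ∪ r(p, k)))
Right:  s(r(r(k ∪ o, m ∪ (o ∪ o)), ((m ∪ o) ∪ p) ∪ ((r(p, (k ∪ o) ∪ (o ∪ o)) ∪ o) ∪ k))) ∪ o
  Simplify inside:  s(r(r(k ∪ o, m ∪ (o ∪ o)), ((m ∪ o) ∪ p) ∪ ((r(p, (k ∪ o) ∪ (o ∪ o)) ∪ o) ∪ k)))  →  s(r(r(k, m), k ∪ m ∪ p ∪ r(p, k)))
  Drop the unit:  drop o
  Order the arguments:  s(r(r(k, m), k ∪ m ∪ p ∪ r(p, k)))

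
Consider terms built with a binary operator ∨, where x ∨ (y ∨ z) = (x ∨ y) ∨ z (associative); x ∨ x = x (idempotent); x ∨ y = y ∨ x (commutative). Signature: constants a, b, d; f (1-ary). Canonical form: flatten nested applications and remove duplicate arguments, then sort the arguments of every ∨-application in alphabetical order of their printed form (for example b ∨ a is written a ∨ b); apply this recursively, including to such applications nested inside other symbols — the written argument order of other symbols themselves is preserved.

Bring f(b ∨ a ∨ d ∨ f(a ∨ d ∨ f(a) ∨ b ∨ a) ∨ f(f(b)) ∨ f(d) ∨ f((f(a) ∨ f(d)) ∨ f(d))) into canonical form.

Answer: f(a ∨ b ∨ d ∨ f(a ∨ b ∨ d ∨ f(a)) ∨ f(d) ∨ f(f(a) ∨ f(d)) ∨ f(f(b)))

Derivation:
Work inside:  b ∨ a ∨ d ∨ f(a ∨ d ∨ f(a) ∨ b ∨ a) ∨ f(f(b)) ∨ f(d) ∨ f((f(a) ∨ f(d)) ∨ f(d))
Simplify inside:  f(a ∨ d ∨ f(a) ∨ b ∨ a)  →  f(a ∨ b ∨ d ∨ f(a))
Canonicalize subterm:  f((f(a) ∨ f(d)) ∨ f(d))  →  f(f(a) ∨ f(d))
Sort:  a ∨ b ∨ d ∨ f(a ∨ b ∨ d ∨ f(a)) ∨ f(d) ∨ f(f(a) ∨ f(d)) ∨ f(f(b))
Put back:  f(a ∨ b ∨ d ∨ f(a ∨ b ∨ d ∨ f(a)) ∨ f(d) ∨ f(f(a) ∨ f(d)) ∨ f(f(b)))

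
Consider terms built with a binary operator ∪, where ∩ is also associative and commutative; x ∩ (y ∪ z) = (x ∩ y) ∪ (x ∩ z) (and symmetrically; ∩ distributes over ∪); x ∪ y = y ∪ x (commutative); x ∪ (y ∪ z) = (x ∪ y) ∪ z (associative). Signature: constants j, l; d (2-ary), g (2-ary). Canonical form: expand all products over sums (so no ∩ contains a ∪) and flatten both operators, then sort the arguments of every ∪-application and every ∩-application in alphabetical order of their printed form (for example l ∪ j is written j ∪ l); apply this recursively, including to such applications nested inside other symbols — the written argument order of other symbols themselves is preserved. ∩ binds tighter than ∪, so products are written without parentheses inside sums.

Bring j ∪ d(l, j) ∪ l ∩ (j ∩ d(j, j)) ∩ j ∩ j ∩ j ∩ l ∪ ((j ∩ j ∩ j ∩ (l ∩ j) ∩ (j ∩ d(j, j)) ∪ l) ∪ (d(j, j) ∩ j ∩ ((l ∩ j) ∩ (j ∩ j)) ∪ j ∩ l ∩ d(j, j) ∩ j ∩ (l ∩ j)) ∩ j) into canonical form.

Answer: d(j, j) ∩ j ∩ j ∩ j ∩ j ∩ j ∩ l ∪ d(j, j) ∩ j ∩ j ∩ j ∩ j ∩ j ∩ l ∪ d(j, j) ∩ j ∩ j ∩ j ∩ j ∩ l ∩ l ∪ d(j, j) ∩ j ∩ j ∩ j ∩ j ∩ l ∩ l ∪ d(l, j) ∪ j ∪ l

Derivation:
Expand:  j ∪ d(l, j) ∪ d(j, j) ∩ j ∩ j ∩ j ∩ j ∩ l ∩ l ∪ d(j, j) ∩ j ∩ j ∩ j ∩ j ∩ j ∩ l ∪ l ∪ d(j, j) ∩ j ∩ j ∩ j ∩ j ∩ j ∩ l ∪ d(j, j) ∩ j ∩ j ∩ j ∩ j ∩ l ∩ l
Sort arguments:  d(j, j) ∩ j ∩ j ∩ j ∩ j ∩ j ∩ l ∪ d(j, j) ∩ j ∩ j ∩ j ∩ j ∩ j ∩ l ∪ d(j, j) ∩ j ∩ j ∩ j ∩ j ∩ l ∩ l ∪ d(j, j) ∩ j ∩ j ∩ j ∩ j ∩ l ∩ l ∪ d(l, j) ∪ j ∪ l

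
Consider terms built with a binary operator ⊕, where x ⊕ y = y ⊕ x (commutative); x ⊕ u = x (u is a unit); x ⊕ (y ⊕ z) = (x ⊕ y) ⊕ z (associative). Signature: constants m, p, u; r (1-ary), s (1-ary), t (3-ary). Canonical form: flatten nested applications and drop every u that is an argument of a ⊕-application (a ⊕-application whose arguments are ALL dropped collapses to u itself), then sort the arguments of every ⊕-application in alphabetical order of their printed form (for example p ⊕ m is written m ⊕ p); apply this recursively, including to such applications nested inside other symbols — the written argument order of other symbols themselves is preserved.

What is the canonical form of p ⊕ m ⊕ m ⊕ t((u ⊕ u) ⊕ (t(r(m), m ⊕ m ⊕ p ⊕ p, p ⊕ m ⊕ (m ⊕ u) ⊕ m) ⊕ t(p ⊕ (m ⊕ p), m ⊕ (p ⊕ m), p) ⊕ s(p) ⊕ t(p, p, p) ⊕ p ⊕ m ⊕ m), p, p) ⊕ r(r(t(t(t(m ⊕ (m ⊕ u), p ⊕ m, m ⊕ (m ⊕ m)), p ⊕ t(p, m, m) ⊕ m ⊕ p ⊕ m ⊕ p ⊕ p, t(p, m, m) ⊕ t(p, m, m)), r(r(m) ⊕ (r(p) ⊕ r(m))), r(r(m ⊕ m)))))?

Answer: m ⊕ m ⊕ p ⊕ r(r(t(t(t(m ⊕ m, m ⊕ p, m ⊕ m ⊕ m), m ⊕ m ⊕ p ⊕ p ⊕ p ⊕ p ⊕ t(p, m, m), t(p, m, m) ⊕ t(p, m, m)), r(r(m) ⊕ r(m) ⊕ r(p)), r(r(m ⊕ m))))) ⊕ t(m ⊕ m ⊕ p ⊕ s(p) ⊕ t(m ⊕ p ⊕ p, m ⊕ m ⊕ p, p) ⊕ t(p, p, p) ⊕ t(r(m), m ⊕ m ⊕ p ⊕ p, m ⊕ m ⊕ m ⊕ p), p, p)

Derivation:
Canonicalize subterm:  t((u ⊕ u) ⊕ (t(r(m), m ⊕ m ⊕ p ⊕ p, p ⊕ m ⊕ (m ⊕ u) ⊕ m) ⊕ t(p ⊕ (m ⊕ p), m ⊕ (p ⊕ m), p) ⊕ s(p) ⊕ t(p, p, p) ⊕ p ⊕ m ⊕ m), p, p)  →  t(m ⊕ m ⊕ p ⊕ s(p) ⊕ t(m ⊕ p ⊕ p, m ⊕ m ⊕ p, p) ⊕ t(p, p, p) ⊕ t(r(m), m ⊕ m ⊕ p ⊕ p, m ⊕ m ⊕ m ⊕ p), p, p)
Inside:  r(r(t(t(t(m ⊕ (m ⊕ u), p ⊕ m, m ⊕ (m ⊕ m)), p ⊕ t(p, m, m) ⊕ m ⊕ p ⊕ m ⊕ p ⊕ p, t(p, m, m) ⊕ t(p, m, m)), r(r(m) ⊕ (r(p) ⊕ r(m))), r(r(m ⊕ m)))))  →  r(r(t(t(t(m ⊕ m, m ⊕ p, m ⊕ m ⊕ m), m ⊕ m ⊕ p ⊕ p ⊕ p ⊕ p ⊕ t(p, m, m), t(p, m, m) ⊕ t(p, m, m)), r(r(m) ⊕ r(m) ⊕ r(p)), r(r(m ⊕ m)))))
Order the arguments:  m ⊕ m ⊕ p ⊕ r(r(t(t(t(m ⊕ m, m ⊕ p, m ⊕ m ⊕ m), m ⊕ m ⊕ p ⊕ p ⊕ p ⊕ p ⊕ t(p, m, m), t(p, m, m) ⊕ t(p, m, m)), r(r(m) ⊕ r(m) ⊕ r(p)), r(r(m ⊕ m))))) ⊕ t(m ⊕ m ⊕ p ⊕ s(p) ⊕ t(m ⊕ p ⊕ p, m ⊕ m ⊕ p, p) ⊕ t(p, p, p) ⊕ t(r(m), m ⊕ m ⊕ p ⊕ p, m ⊕ m ⊕ m ⊕ p), p, p)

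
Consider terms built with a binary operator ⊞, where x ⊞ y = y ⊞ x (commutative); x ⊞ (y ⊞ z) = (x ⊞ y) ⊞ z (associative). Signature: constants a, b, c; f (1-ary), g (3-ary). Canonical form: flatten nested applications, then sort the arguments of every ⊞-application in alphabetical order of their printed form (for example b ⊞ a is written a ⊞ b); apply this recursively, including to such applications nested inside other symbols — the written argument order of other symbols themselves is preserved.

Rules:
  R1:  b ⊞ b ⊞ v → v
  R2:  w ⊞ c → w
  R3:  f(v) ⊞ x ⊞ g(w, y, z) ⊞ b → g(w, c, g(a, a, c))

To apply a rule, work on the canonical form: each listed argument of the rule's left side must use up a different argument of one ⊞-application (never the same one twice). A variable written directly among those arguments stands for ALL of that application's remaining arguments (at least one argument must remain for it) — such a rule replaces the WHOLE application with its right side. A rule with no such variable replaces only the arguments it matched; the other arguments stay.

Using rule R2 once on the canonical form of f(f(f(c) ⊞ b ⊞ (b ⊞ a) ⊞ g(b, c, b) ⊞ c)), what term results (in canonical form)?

Answer: f(f(a ⊞ b ⊞ b ⊞ f(c) ⊞ g(b, c, b)))

Derivation:
Canonical form:  f(f(a ⊞ b ⊞ b ⊞ c ⊞ f(c) ⊞ g(b, c, b)))
Match R2:  consume c;  w := a ⊞ b ⊞ b ⊞ f(c) ⊞ g(b, c, b)
The variable takes the whole remainder — replace the entire application.
Giving:  f(f(a ⊞ b ⊞ b ⊞ f(c) ⊞ g(b, c, b)))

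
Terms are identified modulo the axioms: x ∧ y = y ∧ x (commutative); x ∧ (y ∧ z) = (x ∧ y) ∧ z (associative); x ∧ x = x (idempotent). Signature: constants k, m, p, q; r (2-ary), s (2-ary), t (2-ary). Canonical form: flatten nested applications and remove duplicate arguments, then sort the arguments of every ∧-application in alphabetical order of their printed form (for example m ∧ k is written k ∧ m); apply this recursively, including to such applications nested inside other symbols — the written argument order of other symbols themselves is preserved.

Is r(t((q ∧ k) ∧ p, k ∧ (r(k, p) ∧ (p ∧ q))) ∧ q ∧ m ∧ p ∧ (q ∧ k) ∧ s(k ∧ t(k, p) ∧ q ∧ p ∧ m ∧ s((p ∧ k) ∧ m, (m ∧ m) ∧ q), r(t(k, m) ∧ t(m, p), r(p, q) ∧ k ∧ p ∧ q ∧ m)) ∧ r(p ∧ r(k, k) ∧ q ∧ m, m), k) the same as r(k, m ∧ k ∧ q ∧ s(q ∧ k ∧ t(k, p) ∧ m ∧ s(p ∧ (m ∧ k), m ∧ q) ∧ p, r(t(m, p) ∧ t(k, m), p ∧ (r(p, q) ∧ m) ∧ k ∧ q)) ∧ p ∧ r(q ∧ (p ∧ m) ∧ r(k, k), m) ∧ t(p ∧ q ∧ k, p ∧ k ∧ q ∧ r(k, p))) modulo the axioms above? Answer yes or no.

Answer: no — r(k ∧ m ∧ p ∧ q ∧ r(m ∧ p ∧ q ∧ r(k, k), m) ∧ s(k ∧ m ∧ p ∧ q ∧ s(k ∧ m ∧ p, m ∧ q) ∧ t(k, p), r(t(k, m) ∧ t(m, p), k ∧ m ∧ p ∧ q ∧ r(p, q))) ∧ t(k ∧ p ∧ q, k ∧ p ∧ q ∧ r(k, p)), k) vs r(k, k ∧ m ∧ p ∧ q ∧ r(m ∧ p ∧ q ∧ r(k, k), m) ∧ s(k ∧ m ∧ p ∧ q ∧ s(k ∧ m ∧ p, m ∧ q) ∧ t(k, p), r(t(k, m) ∧ t(m, p), k ∧ m ∧ p ∧ q ∧ r(p, q))) ∧ t(k ∧ p ∧ q, k ∧ p ∧ q ∧ r(k, p)))

Derivation:
Left:  r(t((q ∧ k) ∧ p, k ∧ (r(k, p) ∧ (p ∧ q))) ∧ q ∧ m ∧ p ∧ (q ∧ k) ∧ s(k ∧ t(k, p) ∧ q ∧ p ∧ m ∧ s((p ∧ k) ∧ m, (m ∧ m) ∧ q), r(t(k, m) ∧ t(m, p), r(p, q) ∧ k ∧ p ∧ q ∧ m)) ∧ r(p ∧ r(k, k) ∧ q ∧ m, m), k)
  Focus inside:  t((q ∧ k) ∧ p, k ∧ (r(k, p) ∧ (p ∧ q))) ∧ q ∧ m ∧ p ∧ (q ∧ k) ∧ s(k ∧ t(k, p) ∧ q ∧ p ∧ m ∧ s((p ∧ k) ∧ m, (m ∧ m) ∧ q), r(t(k, m) ∧ t(m, p), r(p, q) ∧ k ∧ p ∧ q ∧ m)) ∧ r(p ∧ r(k, k) ∧ q ∧ m, m)
  Un-nest:  t((q ∧ k) ∧ p, k ∧ (r(k, p) ∧ (p ∧ q))) ∧ q ∧ m ∧ p ∧ q ∧ k ∧ s(k ∧ t(k, p) ∧ q ∧ p ∧ m ∧ s((p ∧ k) ∧ m, (m ∧ m) ∧ q), r(t(k, m) ∧ t(m, p), r(p, q) ∧ k ∧ p ∧ q ∧ m)) ∧ r(p ∧ r(k, k) ∧ q ∧ m, m)
  Canonicalize subterm:  t((q ∧ k) ∧ p, k ∧ (r(k, p) ∧ (p ∧ q)))  →  t(k ∧ p ∧ q, k ∧ p ∧ q ∧ r(k, p))
  Inside:  s(k ∧ t(k, p) ∧ q ∧ p ∧ m ∧ s((p ∧ k) ∧ m, (m ∧ m) ∧ q), r(t(k, m) ∧ t(m, p), r(p, q) ∧ k ∧ p ∧ q ∧ m))  →  s(k ∧ m ∧ p ∧ q ∧ s(k ∧ m ∧ p, m ∧ q) ∧ t(k, p), r(t(k, m) ∧ t(m, p), k ∧ m ∧ p ∧ q ∧ r(p, q)))
  Canonicalize subterm:  r(p ∧ r(k, k) ∧ q ∧ m, m)  →  r(m ∧ p ∧ q ∧ r(k, k), m)
  Drop duplicates:  drop duplicate q
  Sort arguments:  k ∧ m ∧ p ∧ q ∧ r(m ∧ p ∧ q ∧ r(k, k), m) ∧ s(k ∧ m ∧ p ∧ q ∧ s(k ∧ m ∧ p, m ∧ q) ∧ t(k, p), r(t(k, m) ∧ t(m, p), k ∧ m ∧ p ∧ q ∧ r(p, q))) ∧ t(k ∧ p ∧ q, k ∧ p ∧ q ∧ r(k, p))
  Reassemble:  r(k ∧ m ∧ p ∧ q ∧ r(m ∧ p ∧ q ∧ r(k, k), m) ∧ s(k ∧ m ∧ p ∧ q ∧ s(k ∧ m ∧ p, m ∧ q) ∧ t(k, p), r(t(k, m) ∧ t(m, p), k ∧ m ∧ p ∧ q ∧ r(p, q))) ∧ t(k ∧ p ∧ q, k ∧ p ∧ q ∧ r(k, p)), k)
Right:  r(k, m ∧ k ∧ q ∧ s(q ∧ k ∧ t(k, p) ∧ m ∧ s(p ∧ (m ∧ k), m ∧ q) ∧ p, r(t(m, p) ∧ t(k, m), p ∧ (r(p, q) ∧ m) ∧ k ∧ q)) ∧ p ∧ r(q ∧ (p ∧ m) ∧ r(k, k), m) ∧ t(p ∧ q ∧ k, p ∧ k ∧ q ∧ r(k, p)))
  Focus inside:  m ∧ k ∧ q ∧ s(q ∧ k ∧ t(k, p) ∧ m ∧ s(p ∧ (m ∧ k), m ∧ q) ∧ p, r(t(m, p) ∧ t(k, m), p ∧ (r(p, q) ∧ m) ∧ k ∧ q)) ∧ p ∧ r(q ∧ (p ∧ m) ∧ r(k, k), m) ∧ t(p ∧ q ∧ k, p ∧ k ∧ q ∧ r(k, p))
  Simplify inside:  s(q ∧ k ∧ t(k, p) ∧ m ∧ s(p ∧ (m ∧ k), m ∧ q) ∧ p, r(t(m, p) ∧ t(k, m), p ∧ (r(p, q) ∧ m) ∧ k ∧ q))  →  s(k ∧ m ∧ p ∧ q ∧ s(k ∧ m ∧ p, m ∧ q) ∧ t(k, p), r(t(k, m) ∧ t(m, p), k ∧ m ∧ p ∧ q ∧ r(p, q)))
  Canonicalize subterm:  r(q ∧ (p ∧ m) ∧ r(k, k), m)  →  r(m ∧ p ∧ q ∧ r(k, k), m)
  Canonicalize subterm:  t(p ∧ q ∧ k, p ∧ k ∧ q ∧ r(k, p))  →  t(k ∧ p ∧ q, k ∧ p ∧ q ∧ r(k, p))
  Order the arguments:  k ∧ m ∧ p ∧ q ∧ r(m ∧ p ∧ q ∧ r(k, k), m) ∧ s(k ∧ m ∧ p ∧ q ∧ s(k ∧ m ∧ p, m ∧ q) ∧ t(k, p), r(t(k, m) ∧ t(m, p), k ∧ m ∧ p ∧ q ∧ r(p, q))) ∧ t(k ∧ p ∧ q, k ∧ p ∧ q ∧ r(k, p))
  Put back:  r(k, k ∧ m ∧ p ∧ q ∧ r(m ∧ p ∧ q ∧ r(k, k), m) ∧ s(k ∧ m ∧ p ∧ q ∧ s(k ∧ m ∧ p, m ∧ q) ∧ t(k, p), r(t(k, m) ∧ t(m, p), k ∧ m ∧ p ∧ q ∧ r(p, q))) ∧ t(k ∧ p ∧ q, k ∧ p ∧ q ∧ r(k, p)))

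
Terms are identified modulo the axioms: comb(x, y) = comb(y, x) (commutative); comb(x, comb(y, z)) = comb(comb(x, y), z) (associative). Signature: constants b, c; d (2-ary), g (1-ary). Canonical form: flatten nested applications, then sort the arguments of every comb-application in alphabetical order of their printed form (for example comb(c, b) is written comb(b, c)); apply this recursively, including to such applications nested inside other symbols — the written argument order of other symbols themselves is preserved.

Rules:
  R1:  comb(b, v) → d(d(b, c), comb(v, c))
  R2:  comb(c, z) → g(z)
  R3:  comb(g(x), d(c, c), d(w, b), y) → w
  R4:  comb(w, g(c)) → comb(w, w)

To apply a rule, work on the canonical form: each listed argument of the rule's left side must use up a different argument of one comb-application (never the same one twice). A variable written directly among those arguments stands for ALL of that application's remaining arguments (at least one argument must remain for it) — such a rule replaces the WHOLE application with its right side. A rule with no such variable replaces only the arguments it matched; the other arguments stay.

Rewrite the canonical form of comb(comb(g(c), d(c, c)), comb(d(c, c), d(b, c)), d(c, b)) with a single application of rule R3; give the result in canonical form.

Answer: c

Derivation:
Canonical form:  comb(d(b, c), d(c, b), d(c, c), d(c, c), g(c))
Match R3:  consume d(c, b), d(c, c), g(c);  w := c, x := c, y := comb(d(b, c), d(c, c))
Every leftover argument binds to the variable; the entire application is replaced.
New term:  c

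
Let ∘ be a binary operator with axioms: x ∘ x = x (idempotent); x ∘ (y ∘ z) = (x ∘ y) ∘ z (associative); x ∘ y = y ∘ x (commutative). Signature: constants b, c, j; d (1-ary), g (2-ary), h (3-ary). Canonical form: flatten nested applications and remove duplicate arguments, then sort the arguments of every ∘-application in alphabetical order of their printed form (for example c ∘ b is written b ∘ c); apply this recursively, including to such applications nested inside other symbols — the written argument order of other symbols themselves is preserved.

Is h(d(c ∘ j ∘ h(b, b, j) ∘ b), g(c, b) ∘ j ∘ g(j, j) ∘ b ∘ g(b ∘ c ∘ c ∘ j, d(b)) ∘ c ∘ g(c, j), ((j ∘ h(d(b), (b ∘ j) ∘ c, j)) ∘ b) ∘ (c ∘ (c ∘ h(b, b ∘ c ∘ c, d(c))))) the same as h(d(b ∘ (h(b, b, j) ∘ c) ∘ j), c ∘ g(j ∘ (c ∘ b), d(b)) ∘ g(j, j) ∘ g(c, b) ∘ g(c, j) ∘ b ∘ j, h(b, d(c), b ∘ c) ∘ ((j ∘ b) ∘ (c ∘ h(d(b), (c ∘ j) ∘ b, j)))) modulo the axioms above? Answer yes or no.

Left:  h(d(c ∘ j ∘ h(b, b, j) ∘ b), g(c, b) ∘ j ∘ g(j, j) ∘ b ∘ g(b ∘ c ∘ c ∘ j, d(b)) ∘ c ∘ g(c, j), ((j ∘ h(d(b), (b ∘ j) ∘ c, j)) ∘ b) ∘ (c ∘ (c ∘ h(b, b ∘ c ∘ c, d(c)))))
  Descend into:  ((j ∘ h(d(b), (b ∘ j) ∘ c, j)) ∘ b) ∘ (c ∘ (c ∘ h(b, b ∘ c ∘ c, d(c))))
  Flatten:  j ∘ h(d(b), (b ∘ j) ∘ c, j) ∘ b ∘ c ∘ c ∘ h(b, b ∘ c ∘ c, d(c))
  Inside:  h(d(b), (b ∘ j) ∘ c, j)  →  h(d(b), b ∘ c ∘ j, j)
  Inside:  h(b, b ∘ c ∘ c, d(c))  →  h(b, b ∘ c, d(c))
  Deduplicate:  drop duplicate c
  Sort arguments:  b ∘ c ∘ h(b, b ∘ c, d(c)) ∘ h(d(b), b ∘ c ∘ j, j) ∘ j
  Rebuild:  h(d(b ∘ c ∘ h(b, b, j) ∘ j), b ∘ c ∘ g(b ∘ c ∘ j, d(b)) ∘ g(c, b) ∘ g(c, j) ∘ g(j, j) ∘ j, b ∘ c ∘ h(b, b ∘ c, d(c)) ∘ h(d(b), b ∘ c ∘ j, j) ∘ j)
Right:  h(d(b ∘ (h(b, b, j) ∘ c) ∘ j), c ∘ g(j ∘ (c ∘ b), d(b)) ∘ g(j, j) ∘ g(c, b) ∘ g(c, j) ∘ b ∘ j, h(b, d(c), b ∘ c) ∘ ((j ∘ b) ∘ (c ∘ h(d(b), (c ∘ j) ∘ b, j))))
  Work inside:  h(b, d(c), b ∘ c) ∘ ((j ∘ b) ∘ (c ∘ h(d(b), (c ∘ j) ∘ b, j)))
  Merge nested applications:  h(b, d(c), b ∘ c) ∘ j ∘ b ∘ c ∘ h(d(b), (c ∘ j) ∘ b, j)
  Inside:  h(d(b), (c ∘ j) ∘ b, j)  →  h(d(b), b ∘ c ∘ j, j)
  Order the arguments:  b ∘ c ∘ h(b, d(c), b ∘ c) ∘ h(d(b), b ∘ c ∘ j, j) ∘ j
  Reassemble:  h(d(b ∘ c ∘ h(b, b, j) ∘ j), b ∘ c ∘ g(b ∘ c ∘ j, d(b)) ∘ g(c, b) ∘ g(c, j) ∘ g(j, j) ∘ j, b ∘ c ∘ h(b, d(c), b ∘ c) ∘ h(d(b), b ∘ c ∘ j, j) ∘ j)

Answer: no — h(d(b ∘ c ∘ h(b, b, j) ∘ j), b ∘ c ∘ g(b ∘ c ∘ j, d(b)) ∘ g(c, b) ∘ g(c, j) ∘ g(j, j) ∘ j, b ∘ c ∘ h(b, b ∘ c, d(c)) ∘ h(d(b), b ∘ c ∘ j, j) ∘ j) vs h(d(b ∘ c ∘ h(b, b, j) ∘ j), b ∘ c ∘ g(b ∘ c ∘ j, d(b)) ∘ g(c, b) ∘ g(c, j) ∘ g(j, j) ∘ j, b ∘ c ∘ h(b, d(c), b ∘ c) ∘ h(d(b), b ∘ c ∘ j, j) ∘ j)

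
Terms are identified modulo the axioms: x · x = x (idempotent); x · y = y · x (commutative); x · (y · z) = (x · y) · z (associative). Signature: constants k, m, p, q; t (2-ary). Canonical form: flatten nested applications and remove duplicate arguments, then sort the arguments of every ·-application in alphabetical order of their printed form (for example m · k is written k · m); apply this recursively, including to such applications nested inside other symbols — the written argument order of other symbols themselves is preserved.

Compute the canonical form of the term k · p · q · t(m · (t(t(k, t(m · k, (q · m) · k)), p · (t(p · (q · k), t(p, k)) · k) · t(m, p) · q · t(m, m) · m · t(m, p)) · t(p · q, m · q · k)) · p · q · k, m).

Answer: k · p · q · t(k · m · p · q · t(p · q, k · m · q) · t(t(k, t(k · m, k · m · q)), k · m · p · q · t(k · p · q, t(p, k)) · t(m, m) · t(m, p)), m)

Derivation:
Inside:  t(m · (t(t(k, t(m · k, (q · m) · k)), p · (t(p · (q · k), t(p, k)) · k) · t(m, p) · q · t(m, m) · m · t(m, p)) · t(p · q, m · q · k)) · p · q · k, m)  →  t(k · m · p · q · t(p · q, k · m · q) · t(t(k, t(k · m, k · m · q)), k · m · p · q · t(k · p · q, t(p, k)) · t(m, m) · t(m, p)), m)
Sort arguments:  k · p · q · t(k · m · p · q · t(p · q, k · m · q) · t(t(k, t(k · m, k · m · q)), k · m · p · q · t(k · p · q, t(p, k)) · t(m, m) · t(m, p)), m)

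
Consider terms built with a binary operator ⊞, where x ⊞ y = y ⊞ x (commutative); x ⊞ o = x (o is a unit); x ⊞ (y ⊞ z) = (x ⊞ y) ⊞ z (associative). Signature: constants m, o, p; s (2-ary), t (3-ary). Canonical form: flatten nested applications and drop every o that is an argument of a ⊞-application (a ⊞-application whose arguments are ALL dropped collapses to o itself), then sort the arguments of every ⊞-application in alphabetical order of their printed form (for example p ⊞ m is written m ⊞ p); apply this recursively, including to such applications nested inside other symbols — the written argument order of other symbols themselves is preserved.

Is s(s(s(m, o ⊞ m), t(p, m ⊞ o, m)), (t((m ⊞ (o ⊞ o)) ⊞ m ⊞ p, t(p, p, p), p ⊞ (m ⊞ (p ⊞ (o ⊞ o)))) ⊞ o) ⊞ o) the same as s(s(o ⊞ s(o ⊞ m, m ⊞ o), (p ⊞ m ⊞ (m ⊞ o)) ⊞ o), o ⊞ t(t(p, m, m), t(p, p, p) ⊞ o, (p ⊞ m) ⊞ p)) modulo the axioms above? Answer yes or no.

Left:  s(s(s(m, o ⊞ m), t(p, m ⊞ o, m)), (t((m ⊞ (o ⊞ o)) ⊞ m ⊞ p, t(p, p, p), p ⊞ (m ⊞ (p ⊞ (o ⊞ o)))) ⊞ o) ⊞ o)
  Work inside:  (t((m ⊞ (o ⊞ o)) ⊞ m ⊞ p, t(p, p, p), p ⊞ (m ⊞ (p ⊞ (o ⊞ o)))) ⊞ o) ⊞ o
  Merge nested applications:  t((m ⊞ (o ⊞ o)) ⊞ m ⊞ p, t(p, p, p), p ⊞ (m ⊞ (p ⊞ (o ⊞ o)))) ⊞ o ⊞ o
  Canonicalize subterm:  t((m ⊞ (o ⊞ o)) ⊞ m ⊞ p, t(p, p, p), p ⊞ (m ⊞ (p ⊞ (o ⊞ o))))  →  t(m ⊞ m ⊞ p, t(p, p, p), m ⊞ p ⊞ p)
  Units out:  drop o (×2)
  Sort arguments:  t(m ⊞ m ⊞ p, t(p, p, p), m ⊞ p ⊞ p)
  Rebuild:  s(s(s(m, m), t(p, m, m)), t(m ⊞ m ⊞ p, t(p, p, p), m ⊞ p ⊞ p))
Right:  s(s(o ⊞ s(o ⊞ m, m ⊞ o), (p ⊞ m ⊞ (m ⊞ o)) ⊞ o), o ⊞ t(t(p, m, m), t(p, p, p) ⊞ o, (p ⊞ m) ⊞ p))
  Focus inside:  o ⊞ t(t(p, m, m), t(p, p, p) ⊞ o, (p ⊞ m) ⊞ p)
  Inside:  t(t(p, m, m), t(p, p, p) ⊞ o, (p ⊞ m) ⊞ p)  →  t(t(p, m, m), t(p, p, p), m ⊞ p ⊞ p)
  Unit:  drop o
  Sort:  t(t(p, m, m), t(p, p, p), m ⊞ p ⊞ p)
  Rebuild:  s(s(s(m, m), m ⊞ m ⊞ p), t(t(p, m, m), t(p, p, p), m ⊞ p ⊞ p))

Answer: no — s(s(s(m, m), t(p, m, m)), t(m ⊞ m ⊞ p, t(p, p, p), m ⊞ p ⊞ p)) vs s(s(s(m, m), m ⊞ m ⊞ p), t(t(p, m, m), t(p, p, p), m ⊞ p ⊞ p))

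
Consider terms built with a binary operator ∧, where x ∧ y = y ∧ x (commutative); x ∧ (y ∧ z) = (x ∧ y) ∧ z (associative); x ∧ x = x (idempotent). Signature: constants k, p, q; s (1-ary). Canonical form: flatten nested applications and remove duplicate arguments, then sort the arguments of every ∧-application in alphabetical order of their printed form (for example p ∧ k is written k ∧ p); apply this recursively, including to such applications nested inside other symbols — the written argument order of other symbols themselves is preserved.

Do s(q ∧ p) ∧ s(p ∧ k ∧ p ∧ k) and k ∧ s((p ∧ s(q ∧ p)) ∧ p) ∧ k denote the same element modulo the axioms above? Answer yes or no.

Answer: no — s(k ∧ p) ∧ s(p ∧ q) vs k ∧ s(p ∧ s(p ∧ q))

Derivation:
Left:  s(q ∧ p) ∧ s(p ∧ k ∧ p ∧ k)
  Simplify inside:  s(q ∧ p)  →  s(p ∧ q)
  Inside:  s(p ∧ k ∧ p ∧ k)  →  s(k ∧ p)
  Sort arguments:  s(k ∧ p) ∧ s(p ∧ q)
Right:  k ∧ s((p ∧ s(q ∧ p)) ∧ p) ∧ k
  Simplify inside:  s((p ∧ s(q ∧ p)) ∧ p)  →  s(p ∧ s(p ∧ q))
  Idempotence:  drop duplicate k
  Sort arguments:  k ∧ s(p ∧ s(p ∧ q))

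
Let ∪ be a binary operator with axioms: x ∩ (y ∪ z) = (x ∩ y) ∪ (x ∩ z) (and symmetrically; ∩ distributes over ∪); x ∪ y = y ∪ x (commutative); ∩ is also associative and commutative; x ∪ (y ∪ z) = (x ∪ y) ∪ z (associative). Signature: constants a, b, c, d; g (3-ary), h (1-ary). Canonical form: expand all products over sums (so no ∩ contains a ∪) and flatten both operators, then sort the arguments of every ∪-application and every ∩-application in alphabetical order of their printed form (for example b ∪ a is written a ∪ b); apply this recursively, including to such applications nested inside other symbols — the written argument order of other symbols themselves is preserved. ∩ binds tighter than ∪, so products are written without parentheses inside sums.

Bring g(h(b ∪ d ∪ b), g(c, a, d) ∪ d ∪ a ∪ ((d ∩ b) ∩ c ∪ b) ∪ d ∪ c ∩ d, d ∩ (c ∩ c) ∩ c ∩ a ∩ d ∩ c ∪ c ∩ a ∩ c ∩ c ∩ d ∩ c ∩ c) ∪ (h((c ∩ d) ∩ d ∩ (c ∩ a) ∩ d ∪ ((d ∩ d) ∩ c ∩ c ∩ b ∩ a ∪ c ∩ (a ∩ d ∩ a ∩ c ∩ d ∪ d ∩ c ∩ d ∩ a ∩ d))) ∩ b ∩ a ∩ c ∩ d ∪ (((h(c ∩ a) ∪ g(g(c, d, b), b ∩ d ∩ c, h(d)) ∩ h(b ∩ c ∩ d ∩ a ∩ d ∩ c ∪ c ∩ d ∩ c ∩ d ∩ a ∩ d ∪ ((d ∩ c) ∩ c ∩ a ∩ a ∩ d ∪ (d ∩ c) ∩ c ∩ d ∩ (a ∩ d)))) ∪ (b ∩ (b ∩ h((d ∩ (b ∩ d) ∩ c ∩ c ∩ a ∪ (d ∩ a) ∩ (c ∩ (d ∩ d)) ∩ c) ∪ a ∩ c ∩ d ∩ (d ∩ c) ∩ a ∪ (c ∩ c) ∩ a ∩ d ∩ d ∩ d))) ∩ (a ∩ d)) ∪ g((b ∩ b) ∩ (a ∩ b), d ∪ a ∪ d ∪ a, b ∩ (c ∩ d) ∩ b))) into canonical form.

Answer: a ∩ b ∩ b ∩ d ∩ h(a ∩ a ∩ c ∩ c ∩ d ∩ d ∪ a ∩ b ∩ c ∩ c ∩ d ∩ d ∪ a ∩ c ∩ c ∩ d ∩ d ∩ d ∪ a ∩ c ∩ c ∩ d ∩ d ∩ d) ∪ a ∩ b ∩ c ∩ d ∩ h(a ∩ a ∩ c ∩ c ∩ d ∩ d ∪ a ∩ b ∩ c ∩ c ∩ d ∩ d ∪ a ∩ c ∩ c ∩ d ∩ d ∩ d ∪ a ∩ c ∩ c ∩ d ∩ d ∩ d) ∪ g(a ∩ b ∩ b ∩ b, a ∪ a ∪ d ∪ d, b ∩ b ∩ c ∩ d) ∪ g(g(c, d, b), b ∩ c ∩ d, h(d)) ∩ h(a ∩ a ∩ c ∩ c ∩ d ∩ d ∪ a ∩ b ∩ c ∩ c ∩ d ∩ d ∪ a ∩ c ∩ c ∩ d ∩ d ∩ d ∪ a ∩ c ∩ c ∩ d ∩ d ∩ d) ∪ g(h(b ∪ b ∪ d), a ∪ b ∪ b ∩ c ∩ d ∪ c ∩ d ∪ d ∪ d ∪ g(c, a, d), a ∩ c ∩ c ∩ c ∩ c ∩ c ∩ d ∪ a ∩ c ∩ c ∩ c ∩ c ∩ d ∩ d) ∪ h(a ∩ c)

Derivation:
Expand products over sums:  g(h(b ∪ b ∪ d), a ∪ b ∪ b ∩ c ∩ d ∪ c ∩ d ∪ d ∪ d ∪ g(c, a, d), a ∩ c ∩ c ∩ c ∩ c ∩ c ∩ d ∪ a ∩ c ∩ c ∩ c ∩ c ∩ d ∩ d) ∪ a ∩ b ∩ c ∩ d ∩ h(a ∩ a ∩ c ∩ c ∩ d ∩ d ∪ a ∩ b ∩ c ∩ c ∩ d ∩ d ∪ a ∩ c ∩ c ∩ d ∩ d ∩ d ∪ a ∩ c ∩ c ∩ d ∩ d ∩ d) ∪ h(a ∩ c) ∪ g(g(c, d, b), b ∩ c ∩ d, h(d)) ∩ h(a ∩ a ∩ c ∩ c ∩ d ∩ d ∪ a ∩ b ∩ c ∩ c ∩ d ∩ d ∪ a ∩ c ∩ c ∩ d ∩ d ∩ d ∪ a ∩ c ∩ c ∩ d ∩ d ∩ d) ∪ a ∩ b ∩ b ∩ d ∩ h(a ∩ a ∩ c ∩ c ∩ d ∩ d ∪ a ∩ b ∩ c ∩ c ∩ d ∩ d ∪ a ∩ c ∩ c ∩ d ∩ d ∩ d ∪ a ∩ c ∩ c ∩ d ∩ d ∩ d) ∪ g(a ∩ b ∩ b ∩ b, a ∪ a ∪ d ∪ d, b ∩ b ∩ c ∩ d)
Order the arguments:  a ∩ b ∩ b ∩ d ∩ h(a ∩ a ∩ c ∩ c ∩ d ∩ d ∪ a ∩ b ∩ c ∩ c ∩ d ∩ d ∪ a ∩ c ∩ c ∩ d ∩ d ∩ d ∪ a ∩ c ∩ c ∩ d ∩ d ∩ d) ∪ a ∩ b ∩ c ∩ d ∩ h(a ∩ a ∩ c ∩ c ∩ d ∩ d ∪ a ∩ b ∩ c ∩ c ∩ d ∩ d ∪ a ∩ c ∩ c ∩ d ∩ d ∩ d ∪ a ∩ c ∩ c ∩ d ∩ d ∩ d) ∪ g(a ∩ b ∩ b ∩ b, a ∪ a ∪ d ∪ d, b ∩ b ∩ c ∩ d) ∪ g(g(c, d, b), b ∩ c ∩ d, h(d)) ∩ h(a ∩ a ∩ c ∩ c ∩ d ∩ d ∪ a ∩ b ∩ c ∩ c ∩ d ∩ d ∪ a ∩ c ∩ c ∩ d ∩ d ∩ d ∪ a ∩ c ∩ c ∩ d ∩ d ∩ d) ∪ g(h(b ∪ b ∪ d), a ∪ b ∪ b ∩ c ∩ d ∪ c ∩ d ∪ d ∪ d ∪ g(c, a, d), a ∩ c ∩ c ∩ c ∩ c ∩ c ∩ d ∪ a ∩ c ∩ c ∩ c ∩ c ∩ d ∩ d) ∪ h(a ∩ c)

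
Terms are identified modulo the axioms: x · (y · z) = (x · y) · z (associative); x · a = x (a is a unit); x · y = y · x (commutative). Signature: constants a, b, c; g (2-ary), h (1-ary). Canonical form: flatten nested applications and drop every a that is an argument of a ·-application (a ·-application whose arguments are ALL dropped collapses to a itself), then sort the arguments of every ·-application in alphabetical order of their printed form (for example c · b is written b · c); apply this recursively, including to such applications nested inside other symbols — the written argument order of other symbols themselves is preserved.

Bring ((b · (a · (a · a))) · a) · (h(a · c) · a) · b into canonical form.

Un-nest:  b · a · a · a · a · h(a · c) · a · b
Canonicalize subterm:  h(a · c)  →  h(c)
Unit:  drop a (×5)
Sort arguments:  b · b · h(c)

Answer: b · b · h(c)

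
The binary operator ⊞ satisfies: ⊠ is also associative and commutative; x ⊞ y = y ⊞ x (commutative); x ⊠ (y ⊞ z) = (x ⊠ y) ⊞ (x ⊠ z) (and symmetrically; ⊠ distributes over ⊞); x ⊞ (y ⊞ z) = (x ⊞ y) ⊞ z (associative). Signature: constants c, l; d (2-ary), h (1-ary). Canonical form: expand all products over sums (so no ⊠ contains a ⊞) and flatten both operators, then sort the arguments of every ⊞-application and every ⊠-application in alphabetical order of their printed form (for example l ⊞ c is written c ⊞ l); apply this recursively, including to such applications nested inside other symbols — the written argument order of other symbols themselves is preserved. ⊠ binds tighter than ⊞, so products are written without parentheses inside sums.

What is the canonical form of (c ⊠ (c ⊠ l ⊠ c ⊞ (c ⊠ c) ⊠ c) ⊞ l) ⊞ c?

Expand:  c ⊠ c ⊠ c ⊠ l ⊞ c ⊠ c ⊠ c ⊠ c ⊞ l ⊞ c
Sort:  c ⊞ c ⊠ c ⊠ c ⊠ c ⊞ c ⊠ c ⊠ c ⊠ l ⊞ l

Answer: c ⊞ c ⊠ c ⊠ c ⊠ c ⊞ c ⊠ c ⊠ c ⊠ l ⊞ l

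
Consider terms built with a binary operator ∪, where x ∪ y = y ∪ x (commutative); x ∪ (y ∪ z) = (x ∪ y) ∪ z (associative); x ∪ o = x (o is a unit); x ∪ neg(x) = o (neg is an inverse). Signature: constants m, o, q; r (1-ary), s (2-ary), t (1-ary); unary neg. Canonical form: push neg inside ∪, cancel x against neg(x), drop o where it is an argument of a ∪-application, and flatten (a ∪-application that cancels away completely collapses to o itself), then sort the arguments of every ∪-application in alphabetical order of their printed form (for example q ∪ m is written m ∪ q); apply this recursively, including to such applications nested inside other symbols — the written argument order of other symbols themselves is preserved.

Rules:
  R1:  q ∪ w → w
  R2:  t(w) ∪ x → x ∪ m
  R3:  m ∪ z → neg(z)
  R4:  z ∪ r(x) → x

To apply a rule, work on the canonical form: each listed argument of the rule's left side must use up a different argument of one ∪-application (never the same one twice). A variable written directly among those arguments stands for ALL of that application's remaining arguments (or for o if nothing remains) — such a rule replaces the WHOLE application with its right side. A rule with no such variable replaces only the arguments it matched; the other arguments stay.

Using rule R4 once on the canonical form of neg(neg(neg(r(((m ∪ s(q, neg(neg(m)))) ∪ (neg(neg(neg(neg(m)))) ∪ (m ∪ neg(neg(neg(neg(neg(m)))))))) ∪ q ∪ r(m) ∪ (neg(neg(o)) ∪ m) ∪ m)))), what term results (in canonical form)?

Answer: neg(r(m))

Derivation:
Canonical form:  neg(r(m ∪ m ∪ m ∪ m ∪ q ∪ r(m) ∪ s(q, m)))
R4 matches:  uses r(m);  x := m, z := m ∪ m ∪ m ∪ m ∪ q ∪ s(q, m)
The extension variable absorbs all remaining arguments, so the whole application is rewritten.
New term:  neg(r(m))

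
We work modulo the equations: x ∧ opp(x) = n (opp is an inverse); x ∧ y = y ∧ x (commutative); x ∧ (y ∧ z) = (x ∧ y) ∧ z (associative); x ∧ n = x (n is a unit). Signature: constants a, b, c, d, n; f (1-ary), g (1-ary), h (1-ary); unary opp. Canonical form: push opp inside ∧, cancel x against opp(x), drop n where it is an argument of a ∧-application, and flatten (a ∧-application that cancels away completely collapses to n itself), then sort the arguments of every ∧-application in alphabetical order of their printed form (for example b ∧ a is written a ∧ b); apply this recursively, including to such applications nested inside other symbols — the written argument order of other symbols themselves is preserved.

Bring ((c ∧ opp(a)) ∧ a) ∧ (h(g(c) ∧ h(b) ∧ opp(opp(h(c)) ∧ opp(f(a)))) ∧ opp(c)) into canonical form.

Push opp inside:  distribute opp over ∧ and collapse double opp
Inverses cancel:  c cancels; a cancels
Collect:  h(f(a) ∧ g(c) ∧ h(b) ∧ h(c))

Answer: h(f(a) ∧ g(c) ∧ h(b) ∧ h(c))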